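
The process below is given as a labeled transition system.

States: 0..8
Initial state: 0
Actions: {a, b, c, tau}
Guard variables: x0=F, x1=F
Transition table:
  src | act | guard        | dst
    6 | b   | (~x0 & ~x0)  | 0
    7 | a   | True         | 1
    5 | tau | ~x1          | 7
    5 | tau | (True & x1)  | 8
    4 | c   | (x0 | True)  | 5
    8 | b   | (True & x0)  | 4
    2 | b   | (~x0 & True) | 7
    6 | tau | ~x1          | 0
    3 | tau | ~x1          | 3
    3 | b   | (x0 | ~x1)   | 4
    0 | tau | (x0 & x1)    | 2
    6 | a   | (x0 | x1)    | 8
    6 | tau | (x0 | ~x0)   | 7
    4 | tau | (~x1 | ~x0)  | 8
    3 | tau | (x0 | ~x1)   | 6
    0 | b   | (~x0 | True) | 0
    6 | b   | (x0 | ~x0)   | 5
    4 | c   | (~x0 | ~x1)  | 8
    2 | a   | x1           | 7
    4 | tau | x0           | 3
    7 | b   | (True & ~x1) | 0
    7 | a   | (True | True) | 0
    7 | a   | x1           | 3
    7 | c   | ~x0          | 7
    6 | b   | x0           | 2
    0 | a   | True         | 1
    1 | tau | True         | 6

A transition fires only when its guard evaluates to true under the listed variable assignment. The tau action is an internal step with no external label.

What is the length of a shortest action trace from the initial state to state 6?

Layered search for 6:
  Layer 0: {0}
  Layer 1: {1}
  Layer 2: {6}
6 enters at depth 2; path a·tau

Answer: 2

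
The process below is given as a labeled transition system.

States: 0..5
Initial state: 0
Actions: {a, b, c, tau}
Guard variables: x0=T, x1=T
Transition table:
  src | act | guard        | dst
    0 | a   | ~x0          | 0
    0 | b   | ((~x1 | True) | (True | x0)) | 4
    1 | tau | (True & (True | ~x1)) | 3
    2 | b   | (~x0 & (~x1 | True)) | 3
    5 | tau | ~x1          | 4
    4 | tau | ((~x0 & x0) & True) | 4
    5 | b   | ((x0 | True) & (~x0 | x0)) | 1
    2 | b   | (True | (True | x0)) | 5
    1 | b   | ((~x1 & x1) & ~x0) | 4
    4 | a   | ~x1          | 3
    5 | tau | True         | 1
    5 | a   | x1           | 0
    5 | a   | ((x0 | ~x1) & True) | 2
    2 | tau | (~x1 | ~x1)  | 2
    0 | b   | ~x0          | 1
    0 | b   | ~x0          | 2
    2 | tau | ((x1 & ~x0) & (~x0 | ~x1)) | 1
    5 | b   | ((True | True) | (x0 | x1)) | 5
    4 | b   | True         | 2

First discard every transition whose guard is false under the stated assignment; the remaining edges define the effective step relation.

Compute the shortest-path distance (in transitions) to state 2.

Breadth-first toward 2:
  Layer 0: {0}
  Layer 1: {4}
  Layer 2: {2}
depth(2)=2, e.g. b·b

Answer: 2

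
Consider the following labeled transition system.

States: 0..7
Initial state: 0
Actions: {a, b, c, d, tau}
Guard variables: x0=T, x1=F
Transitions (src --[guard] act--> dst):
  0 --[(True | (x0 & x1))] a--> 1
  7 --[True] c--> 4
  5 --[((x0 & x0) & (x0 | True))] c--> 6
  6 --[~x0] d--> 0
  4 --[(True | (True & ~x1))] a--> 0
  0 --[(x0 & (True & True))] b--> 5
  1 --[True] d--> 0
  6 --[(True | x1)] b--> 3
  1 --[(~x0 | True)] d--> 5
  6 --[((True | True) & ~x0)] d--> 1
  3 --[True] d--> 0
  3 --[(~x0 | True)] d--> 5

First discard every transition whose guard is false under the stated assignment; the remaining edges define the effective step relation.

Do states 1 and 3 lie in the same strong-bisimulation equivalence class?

Refine partition for ~:
  P[0] = {{0,1,2,3,4,5,6,7}}
  P[1] = {{0},{1,3},{2},{4},{5,7},{6}}
  P[2] = {{0},{1,3},{2},{4},{5},{6},{7}}
Fixed point at round 3; 7 class(es).
class of 1: {1,3}; class of 3: {1,3}

Answer: BISIMILAR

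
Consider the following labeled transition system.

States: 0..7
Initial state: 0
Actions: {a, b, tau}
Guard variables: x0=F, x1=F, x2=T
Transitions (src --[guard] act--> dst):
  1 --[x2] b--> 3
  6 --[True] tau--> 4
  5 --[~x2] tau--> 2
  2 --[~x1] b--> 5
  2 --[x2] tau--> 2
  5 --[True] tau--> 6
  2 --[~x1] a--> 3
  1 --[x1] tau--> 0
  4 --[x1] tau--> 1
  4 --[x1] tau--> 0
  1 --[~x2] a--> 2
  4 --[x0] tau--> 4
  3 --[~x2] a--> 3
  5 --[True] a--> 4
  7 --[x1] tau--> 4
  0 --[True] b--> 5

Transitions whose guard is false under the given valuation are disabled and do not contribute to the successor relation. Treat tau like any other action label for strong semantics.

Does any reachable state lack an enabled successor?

R = {0,4,5,6}
  0: b→5  [deg 1]
  4: ∅  [no exit]
  5: a→4  tau→6  [deg 2]
  6: tau→4  [deg 1]
Path to 4: b·a

Answer: DEADLOCK at state 4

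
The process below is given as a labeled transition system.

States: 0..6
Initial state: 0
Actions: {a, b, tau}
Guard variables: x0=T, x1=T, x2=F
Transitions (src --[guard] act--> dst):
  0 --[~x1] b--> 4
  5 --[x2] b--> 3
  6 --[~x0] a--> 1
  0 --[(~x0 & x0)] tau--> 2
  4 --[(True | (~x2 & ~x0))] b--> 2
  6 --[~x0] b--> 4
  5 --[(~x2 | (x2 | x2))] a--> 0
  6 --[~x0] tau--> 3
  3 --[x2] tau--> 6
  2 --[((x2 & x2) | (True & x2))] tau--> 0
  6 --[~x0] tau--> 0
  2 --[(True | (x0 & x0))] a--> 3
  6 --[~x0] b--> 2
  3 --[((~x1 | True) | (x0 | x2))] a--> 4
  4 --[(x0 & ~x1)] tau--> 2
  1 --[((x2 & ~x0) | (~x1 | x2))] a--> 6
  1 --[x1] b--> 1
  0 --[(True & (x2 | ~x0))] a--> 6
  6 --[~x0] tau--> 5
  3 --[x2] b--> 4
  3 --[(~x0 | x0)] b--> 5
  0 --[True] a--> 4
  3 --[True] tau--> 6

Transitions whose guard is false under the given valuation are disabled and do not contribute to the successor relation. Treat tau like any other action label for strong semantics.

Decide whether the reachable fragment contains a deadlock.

R = {0,2,3,4,5,6}
  0: a→4  [deg 1]
  2: a→3  [deg 1]
  3: a→4  b→5  tau→6  [deg 3]
  4: b→2  [deg 1]
  5: a→0  [deg 1]
  6: ∅  [STUCK]
trace reaching 6: a·b·a·tau

Answer: DEADLOCK at state 6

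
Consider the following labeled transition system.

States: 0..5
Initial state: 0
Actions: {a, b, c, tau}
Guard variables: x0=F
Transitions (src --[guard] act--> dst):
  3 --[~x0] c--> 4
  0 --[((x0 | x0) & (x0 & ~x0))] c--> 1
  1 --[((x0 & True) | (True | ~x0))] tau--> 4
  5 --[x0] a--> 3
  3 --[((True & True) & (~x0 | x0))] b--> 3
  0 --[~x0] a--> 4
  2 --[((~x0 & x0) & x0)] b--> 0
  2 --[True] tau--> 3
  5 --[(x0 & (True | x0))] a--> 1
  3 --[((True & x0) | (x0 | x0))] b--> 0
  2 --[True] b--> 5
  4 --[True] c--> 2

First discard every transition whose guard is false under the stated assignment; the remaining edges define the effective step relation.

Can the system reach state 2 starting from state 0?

Guard filter leaves 7 enabled edge(s).
L0 = {0}
L1 = {4}  now seen {0,4}
L2 = {2}  now seen {0,2,4}
L3 = {3,5}  now seen {0,2,3,4,5}
Reachable = {0,2,3,4,5}
witness 2: a·c

Answer: REACHABLE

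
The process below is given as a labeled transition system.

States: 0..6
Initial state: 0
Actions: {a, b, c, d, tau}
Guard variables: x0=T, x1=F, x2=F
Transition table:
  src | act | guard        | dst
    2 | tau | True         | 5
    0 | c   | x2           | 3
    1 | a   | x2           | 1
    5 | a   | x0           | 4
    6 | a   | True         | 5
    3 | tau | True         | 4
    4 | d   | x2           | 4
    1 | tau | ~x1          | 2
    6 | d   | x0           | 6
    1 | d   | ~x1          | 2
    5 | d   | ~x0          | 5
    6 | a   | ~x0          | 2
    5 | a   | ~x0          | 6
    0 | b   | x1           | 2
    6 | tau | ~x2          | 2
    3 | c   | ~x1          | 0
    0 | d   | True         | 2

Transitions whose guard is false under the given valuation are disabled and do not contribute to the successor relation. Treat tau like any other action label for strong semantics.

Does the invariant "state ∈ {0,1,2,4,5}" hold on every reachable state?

Inv-set: {0,1,2,4,5}
R = {0,2,4,5}
  0: ok
  2: ok
  4: ok
  5: ok

Answer: INVARIANT HOLDS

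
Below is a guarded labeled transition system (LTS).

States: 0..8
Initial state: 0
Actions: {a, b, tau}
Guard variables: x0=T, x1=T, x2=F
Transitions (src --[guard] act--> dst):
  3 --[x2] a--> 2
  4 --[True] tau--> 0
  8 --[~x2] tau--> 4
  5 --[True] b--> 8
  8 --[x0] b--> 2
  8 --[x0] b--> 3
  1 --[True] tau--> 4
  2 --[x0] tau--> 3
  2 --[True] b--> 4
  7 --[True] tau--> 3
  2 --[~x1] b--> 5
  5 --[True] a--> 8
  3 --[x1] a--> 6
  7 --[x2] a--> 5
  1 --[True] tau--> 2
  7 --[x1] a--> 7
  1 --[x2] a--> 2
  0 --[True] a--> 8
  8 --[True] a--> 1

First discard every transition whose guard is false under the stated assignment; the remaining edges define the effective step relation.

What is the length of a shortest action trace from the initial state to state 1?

Breadth-first toward 1:
  Layer 0: {0}
  Layer 1: {8}
  Layer 2: {1,2,3,4}
depth(1)=2, e.g. a·a

Answer: 2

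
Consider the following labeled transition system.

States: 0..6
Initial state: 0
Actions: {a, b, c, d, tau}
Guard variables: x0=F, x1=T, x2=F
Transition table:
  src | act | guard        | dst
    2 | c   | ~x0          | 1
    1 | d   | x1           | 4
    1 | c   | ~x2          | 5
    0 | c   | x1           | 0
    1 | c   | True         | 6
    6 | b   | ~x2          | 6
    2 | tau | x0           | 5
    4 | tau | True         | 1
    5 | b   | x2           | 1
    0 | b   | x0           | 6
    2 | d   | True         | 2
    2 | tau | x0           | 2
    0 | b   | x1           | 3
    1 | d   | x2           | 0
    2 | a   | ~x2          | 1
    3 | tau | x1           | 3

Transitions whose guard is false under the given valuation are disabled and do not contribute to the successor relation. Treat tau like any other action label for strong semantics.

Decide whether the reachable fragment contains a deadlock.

Answer: DEADLOCK-FREE

Working:
Reachable = {0,3}
  0: b→3  c→0  [deg 2]
  3: tau→3  [deg 1]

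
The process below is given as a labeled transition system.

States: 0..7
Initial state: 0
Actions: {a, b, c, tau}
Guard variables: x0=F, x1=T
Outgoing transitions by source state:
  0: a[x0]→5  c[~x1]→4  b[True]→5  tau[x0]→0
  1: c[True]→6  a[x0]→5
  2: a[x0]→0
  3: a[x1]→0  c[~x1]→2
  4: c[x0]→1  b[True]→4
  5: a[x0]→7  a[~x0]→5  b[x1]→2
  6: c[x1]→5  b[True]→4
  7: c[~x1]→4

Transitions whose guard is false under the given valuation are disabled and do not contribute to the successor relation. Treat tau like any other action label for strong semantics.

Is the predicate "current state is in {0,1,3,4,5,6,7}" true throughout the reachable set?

Answer: INVARIANT VIOLATED at state 2

Analysis:
Allowed set {0,1,3,4,5,6,7}
R = {0,2,5}
  0: ✓
  2: VIOLATES
  5: ✓
counterexample path to 2: b·b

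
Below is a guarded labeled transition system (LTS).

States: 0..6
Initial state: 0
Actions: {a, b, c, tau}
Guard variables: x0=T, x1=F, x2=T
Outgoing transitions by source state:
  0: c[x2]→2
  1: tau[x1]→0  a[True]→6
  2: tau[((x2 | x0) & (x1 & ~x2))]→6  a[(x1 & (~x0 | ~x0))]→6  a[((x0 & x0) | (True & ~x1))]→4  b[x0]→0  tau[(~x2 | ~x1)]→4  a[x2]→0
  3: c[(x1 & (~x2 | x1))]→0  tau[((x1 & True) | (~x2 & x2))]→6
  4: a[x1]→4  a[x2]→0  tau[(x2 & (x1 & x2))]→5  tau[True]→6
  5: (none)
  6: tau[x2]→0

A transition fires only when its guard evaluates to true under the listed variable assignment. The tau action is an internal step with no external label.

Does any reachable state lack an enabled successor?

Answer: DEADLOCK-FREE

Working:
R = {0,2,4,6}
  0: c→2  [deg 1]
  2: a→0  a→4  b→0  tau→4  [deg 4]
  4: a→0  tau→6  [deg 2]
  6: tau→0  [deg 1]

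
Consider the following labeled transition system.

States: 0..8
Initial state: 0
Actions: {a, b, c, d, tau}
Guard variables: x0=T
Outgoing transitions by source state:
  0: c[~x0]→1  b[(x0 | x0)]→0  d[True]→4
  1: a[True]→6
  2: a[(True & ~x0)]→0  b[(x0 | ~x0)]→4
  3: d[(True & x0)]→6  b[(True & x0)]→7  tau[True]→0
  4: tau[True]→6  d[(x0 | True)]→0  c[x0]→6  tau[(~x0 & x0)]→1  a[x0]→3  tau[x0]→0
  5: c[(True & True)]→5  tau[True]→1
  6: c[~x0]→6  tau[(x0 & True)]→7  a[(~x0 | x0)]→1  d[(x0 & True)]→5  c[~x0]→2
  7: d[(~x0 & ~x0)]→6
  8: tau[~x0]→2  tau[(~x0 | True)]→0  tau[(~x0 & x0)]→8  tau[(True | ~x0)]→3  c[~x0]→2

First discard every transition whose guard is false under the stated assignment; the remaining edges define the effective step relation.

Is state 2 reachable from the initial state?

Answer: UNREACHABLE

Working:
19 transition(s) survive guard evaluation.
L0 = {0}
L1 = {4}  now seen {0,4}
L2 = {3,6}  now seen {0,3,4,6}
L3 = {1,5,7}  now seen {0,1,3,4,5,6,7}
Reach set: {0,1,3,4,5,6,7}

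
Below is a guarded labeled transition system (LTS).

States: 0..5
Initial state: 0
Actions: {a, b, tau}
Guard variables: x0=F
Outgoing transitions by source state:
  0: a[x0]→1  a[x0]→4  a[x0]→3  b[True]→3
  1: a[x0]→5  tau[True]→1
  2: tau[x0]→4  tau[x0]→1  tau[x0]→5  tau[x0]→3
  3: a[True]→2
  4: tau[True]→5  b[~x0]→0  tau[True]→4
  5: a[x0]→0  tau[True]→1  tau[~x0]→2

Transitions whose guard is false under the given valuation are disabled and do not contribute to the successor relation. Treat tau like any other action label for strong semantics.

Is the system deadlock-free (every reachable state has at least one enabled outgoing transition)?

R = {0,2,3}
  0: b→3  [1 exit(s)]
  2: ∅  [no exit]
  3: a→2  [1 exit(s)]
Path to 2: b·a

Answer: DEADLOCK at state 2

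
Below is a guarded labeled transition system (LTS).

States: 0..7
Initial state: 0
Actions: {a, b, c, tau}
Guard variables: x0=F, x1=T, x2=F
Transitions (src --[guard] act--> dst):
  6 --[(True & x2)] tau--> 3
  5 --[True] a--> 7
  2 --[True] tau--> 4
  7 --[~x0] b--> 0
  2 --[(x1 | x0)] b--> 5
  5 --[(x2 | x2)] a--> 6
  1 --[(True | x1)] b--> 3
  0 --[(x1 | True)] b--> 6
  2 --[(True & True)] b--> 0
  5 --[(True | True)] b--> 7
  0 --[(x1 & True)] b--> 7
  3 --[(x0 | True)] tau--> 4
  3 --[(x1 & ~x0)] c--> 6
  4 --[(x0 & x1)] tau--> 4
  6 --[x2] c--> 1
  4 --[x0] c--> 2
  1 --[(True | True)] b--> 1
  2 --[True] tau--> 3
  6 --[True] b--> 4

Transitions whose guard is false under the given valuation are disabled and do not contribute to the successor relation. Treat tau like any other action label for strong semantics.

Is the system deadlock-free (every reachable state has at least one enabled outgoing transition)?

Answer: DEADLOCK at state 4

Trace:
Reachable = {0,4,6,7}
  0: b→6  b→7  [deg 2]
  4: ∅  [deadlock]
  6: b→4  [deg 1]
  7: b→0  [deg 1]
witness 4: b·b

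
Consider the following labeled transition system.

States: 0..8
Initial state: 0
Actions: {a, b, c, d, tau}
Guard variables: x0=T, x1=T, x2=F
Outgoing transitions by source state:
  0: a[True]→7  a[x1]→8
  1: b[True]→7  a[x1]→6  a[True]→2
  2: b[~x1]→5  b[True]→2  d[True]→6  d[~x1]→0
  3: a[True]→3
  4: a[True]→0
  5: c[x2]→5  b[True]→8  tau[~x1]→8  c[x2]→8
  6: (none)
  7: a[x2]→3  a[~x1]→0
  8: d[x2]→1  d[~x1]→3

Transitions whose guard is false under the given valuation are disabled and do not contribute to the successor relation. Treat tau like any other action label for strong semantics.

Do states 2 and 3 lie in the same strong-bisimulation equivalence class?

Answer: NOT BISIMILAR

Analysis:
Refine partition for ~:
  P[0] = {{0,1,2,3,4,5,6,7,8}}
  P[1] = {{0,3,4},{1},{2},{5},{6,7,8}}
  P[2] = {{0},{1},{2},{3,4},{5},{6,7,8}}
  P[3] = {{0},{1},{2},{3},{4},{5},{6,7,8}}
Fixed point at round 4; 7 class(es).
class of 2: {2}; class of 3: {3}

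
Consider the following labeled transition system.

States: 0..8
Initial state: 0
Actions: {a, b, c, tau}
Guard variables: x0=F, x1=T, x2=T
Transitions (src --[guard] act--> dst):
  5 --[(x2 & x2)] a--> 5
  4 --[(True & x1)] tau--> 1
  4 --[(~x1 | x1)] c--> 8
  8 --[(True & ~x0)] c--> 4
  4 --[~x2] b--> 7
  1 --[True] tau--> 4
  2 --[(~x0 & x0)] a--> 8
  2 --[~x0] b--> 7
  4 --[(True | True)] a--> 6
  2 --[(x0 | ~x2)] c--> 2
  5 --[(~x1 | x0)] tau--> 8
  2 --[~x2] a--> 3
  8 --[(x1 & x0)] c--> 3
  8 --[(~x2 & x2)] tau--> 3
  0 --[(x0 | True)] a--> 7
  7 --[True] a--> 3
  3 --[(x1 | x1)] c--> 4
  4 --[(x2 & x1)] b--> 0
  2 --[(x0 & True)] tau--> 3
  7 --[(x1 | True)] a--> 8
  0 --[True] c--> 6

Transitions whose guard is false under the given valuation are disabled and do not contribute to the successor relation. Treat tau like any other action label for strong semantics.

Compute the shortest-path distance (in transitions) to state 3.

Answer: 2

Analysis:
Layered search for 3:
  Layer 0: {0}
  Layer 1: {6,7}
  Layer 2: {3,8}
first hit 3 at d=2 via a·a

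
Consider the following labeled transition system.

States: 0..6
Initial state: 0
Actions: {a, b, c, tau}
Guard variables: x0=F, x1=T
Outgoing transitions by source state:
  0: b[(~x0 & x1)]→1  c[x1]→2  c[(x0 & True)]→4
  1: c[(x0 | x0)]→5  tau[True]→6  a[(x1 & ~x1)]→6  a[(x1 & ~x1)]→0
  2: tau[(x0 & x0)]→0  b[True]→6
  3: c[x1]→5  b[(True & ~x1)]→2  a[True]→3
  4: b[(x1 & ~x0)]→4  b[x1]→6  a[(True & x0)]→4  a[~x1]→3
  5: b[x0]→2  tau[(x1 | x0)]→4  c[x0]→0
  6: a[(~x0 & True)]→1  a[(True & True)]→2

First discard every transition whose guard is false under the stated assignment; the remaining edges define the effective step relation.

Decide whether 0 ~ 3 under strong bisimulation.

Answer: NOT BISIMILAR

Trace:
Compute ~ classes (split until stable):
  π0 = {{0,1,2,3,4,5,6}}
  π1 = {{0},{1,5},{2,4},{3},{6}}
  π2 = {{0},{1},{2},{3},{4},{5},{6}}
7 equivalence class(es) (converged in 3)
class of 0: {0}; class of 3: {3}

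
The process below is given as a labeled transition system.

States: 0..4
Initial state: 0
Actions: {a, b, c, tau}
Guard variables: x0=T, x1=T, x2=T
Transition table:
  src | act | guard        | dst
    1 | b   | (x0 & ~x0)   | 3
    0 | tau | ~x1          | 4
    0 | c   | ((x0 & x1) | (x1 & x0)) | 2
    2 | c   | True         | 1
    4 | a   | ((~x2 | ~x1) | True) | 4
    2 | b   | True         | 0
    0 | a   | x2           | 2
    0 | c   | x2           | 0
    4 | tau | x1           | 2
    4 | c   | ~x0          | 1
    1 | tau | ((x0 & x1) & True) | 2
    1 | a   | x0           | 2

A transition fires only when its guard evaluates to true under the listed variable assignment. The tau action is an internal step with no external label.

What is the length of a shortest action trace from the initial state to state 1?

Layered search for 1:
  L0 = {0}
  L1 = {2}
  L2 = {1}
depth(1)=2, e.g. a·c

Answer: 2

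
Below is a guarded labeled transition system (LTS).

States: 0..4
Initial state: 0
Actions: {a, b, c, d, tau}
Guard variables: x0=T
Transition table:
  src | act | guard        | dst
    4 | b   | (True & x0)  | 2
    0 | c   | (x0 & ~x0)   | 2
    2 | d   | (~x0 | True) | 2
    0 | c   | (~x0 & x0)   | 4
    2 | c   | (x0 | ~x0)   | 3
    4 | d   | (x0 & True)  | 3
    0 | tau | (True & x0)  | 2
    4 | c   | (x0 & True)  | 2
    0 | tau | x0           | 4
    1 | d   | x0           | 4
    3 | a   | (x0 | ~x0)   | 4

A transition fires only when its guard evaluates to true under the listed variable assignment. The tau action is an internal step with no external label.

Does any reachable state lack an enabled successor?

Answer: DEADLOCK-FREE

Trace:
Reach set: {0,2,3,4}
  0: tau→2  tau→4  [2 out]
  2: c→3  d→2  [2 out]
  3: a→4  [1 out]
  4: b→2  c→2  d→3  [3 out]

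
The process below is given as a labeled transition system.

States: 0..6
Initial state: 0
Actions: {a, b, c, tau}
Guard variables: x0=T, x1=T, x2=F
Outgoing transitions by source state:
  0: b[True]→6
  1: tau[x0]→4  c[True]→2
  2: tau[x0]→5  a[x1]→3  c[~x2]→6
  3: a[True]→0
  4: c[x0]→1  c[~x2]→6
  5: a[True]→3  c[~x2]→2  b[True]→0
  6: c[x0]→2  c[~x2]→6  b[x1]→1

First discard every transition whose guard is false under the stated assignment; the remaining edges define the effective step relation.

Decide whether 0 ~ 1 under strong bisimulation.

Answer: NOT BISIMILAR

Trace:
Bisimulation quotient by refinement:
  P[0] = {{0,1,2,3,4,5,6}}
  P[1] = {{0},{1},{2},{3},{4},{5},{6}}
stable after 2 split(s): 7 block(s)
0∈{0}, 1∈{1}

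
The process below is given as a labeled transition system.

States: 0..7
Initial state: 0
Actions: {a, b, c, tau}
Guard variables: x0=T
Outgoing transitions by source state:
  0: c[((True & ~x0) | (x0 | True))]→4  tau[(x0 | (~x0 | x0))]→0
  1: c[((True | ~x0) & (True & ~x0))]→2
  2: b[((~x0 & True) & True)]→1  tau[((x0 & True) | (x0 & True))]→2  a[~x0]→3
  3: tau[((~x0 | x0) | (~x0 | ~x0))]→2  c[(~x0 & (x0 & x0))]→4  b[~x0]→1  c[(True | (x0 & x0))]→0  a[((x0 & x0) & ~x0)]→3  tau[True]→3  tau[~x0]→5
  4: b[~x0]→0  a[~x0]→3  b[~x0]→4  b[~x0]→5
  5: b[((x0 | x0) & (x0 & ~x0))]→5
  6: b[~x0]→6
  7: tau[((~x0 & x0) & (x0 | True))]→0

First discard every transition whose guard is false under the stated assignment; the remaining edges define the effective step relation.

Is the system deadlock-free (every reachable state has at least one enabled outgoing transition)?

Reachable = {0,4}
  0: c→4  tau→0  [2 out]
  4: ∅  [no exit]
trace reaching 4: c

Answer: DEADLOCK at state 4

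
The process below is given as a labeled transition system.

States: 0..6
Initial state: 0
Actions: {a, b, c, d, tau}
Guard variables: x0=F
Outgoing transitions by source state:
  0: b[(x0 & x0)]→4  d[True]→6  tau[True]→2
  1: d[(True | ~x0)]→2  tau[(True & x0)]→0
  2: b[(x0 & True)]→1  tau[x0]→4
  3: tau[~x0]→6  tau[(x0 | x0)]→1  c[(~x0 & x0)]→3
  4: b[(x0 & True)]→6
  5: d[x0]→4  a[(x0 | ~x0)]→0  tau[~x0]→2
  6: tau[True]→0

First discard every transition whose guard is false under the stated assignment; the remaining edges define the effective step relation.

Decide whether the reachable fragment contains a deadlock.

Reachable = {0,2,6}
  0: d→6  tau→2  [2 exit(s)]
  2: ∅  [deadlock]
  6: tau→0  [1 exit(s)]
trace reaching 2: tau

Answer: DEADLOCK at state 2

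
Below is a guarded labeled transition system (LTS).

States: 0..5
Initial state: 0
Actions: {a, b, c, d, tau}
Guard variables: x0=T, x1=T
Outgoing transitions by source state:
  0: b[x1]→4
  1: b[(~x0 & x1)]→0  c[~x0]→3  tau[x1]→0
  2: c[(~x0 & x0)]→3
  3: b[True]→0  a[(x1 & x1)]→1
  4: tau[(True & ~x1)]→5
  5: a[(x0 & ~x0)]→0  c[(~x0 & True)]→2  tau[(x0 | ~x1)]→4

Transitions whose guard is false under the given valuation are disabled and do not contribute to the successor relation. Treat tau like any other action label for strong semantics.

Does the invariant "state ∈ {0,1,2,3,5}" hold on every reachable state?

Answer: INVARIANT VIOLATED at state 4

Trace:
Safe = {0,1,2,3,5}
Reachable = {0,4}
  0: ok
  4: outside
witness against invariant: b → 4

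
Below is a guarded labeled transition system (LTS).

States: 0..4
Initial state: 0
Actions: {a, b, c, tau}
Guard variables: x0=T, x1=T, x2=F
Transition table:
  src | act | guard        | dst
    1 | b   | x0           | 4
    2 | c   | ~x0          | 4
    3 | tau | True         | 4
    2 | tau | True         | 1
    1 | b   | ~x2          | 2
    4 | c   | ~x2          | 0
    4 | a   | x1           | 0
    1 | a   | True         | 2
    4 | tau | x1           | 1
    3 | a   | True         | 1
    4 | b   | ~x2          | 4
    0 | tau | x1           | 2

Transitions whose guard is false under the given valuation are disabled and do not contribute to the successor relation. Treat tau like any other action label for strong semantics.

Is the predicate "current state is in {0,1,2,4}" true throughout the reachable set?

Answer: INVARIANT HOLDS

Trace:
Safe = {0,1,2,4}
Reachable = {0,1,2,4}
  0: safe
  1: safe
  2: safe
  4: safe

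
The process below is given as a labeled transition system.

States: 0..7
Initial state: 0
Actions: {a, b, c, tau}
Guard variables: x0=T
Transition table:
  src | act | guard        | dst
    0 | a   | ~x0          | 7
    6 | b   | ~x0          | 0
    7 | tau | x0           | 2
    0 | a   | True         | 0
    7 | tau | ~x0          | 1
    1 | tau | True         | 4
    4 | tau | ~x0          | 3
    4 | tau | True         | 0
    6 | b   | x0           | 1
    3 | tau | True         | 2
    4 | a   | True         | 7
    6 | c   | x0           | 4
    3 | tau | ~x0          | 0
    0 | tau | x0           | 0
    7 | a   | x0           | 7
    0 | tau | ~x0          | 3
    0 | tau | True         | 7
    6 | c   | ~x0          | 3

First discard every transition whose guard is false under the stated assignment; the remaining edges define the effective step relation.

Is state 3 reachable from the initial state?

Answer: UNREACHABLE

Trace:
11 transition(s) survive guard evaluation.
Layer 0: {0}
Layer 1: {7}  cumulative {0,7}
Layer 2: {2}  cumulative {0,2,7}
Reachable = {0,2,7}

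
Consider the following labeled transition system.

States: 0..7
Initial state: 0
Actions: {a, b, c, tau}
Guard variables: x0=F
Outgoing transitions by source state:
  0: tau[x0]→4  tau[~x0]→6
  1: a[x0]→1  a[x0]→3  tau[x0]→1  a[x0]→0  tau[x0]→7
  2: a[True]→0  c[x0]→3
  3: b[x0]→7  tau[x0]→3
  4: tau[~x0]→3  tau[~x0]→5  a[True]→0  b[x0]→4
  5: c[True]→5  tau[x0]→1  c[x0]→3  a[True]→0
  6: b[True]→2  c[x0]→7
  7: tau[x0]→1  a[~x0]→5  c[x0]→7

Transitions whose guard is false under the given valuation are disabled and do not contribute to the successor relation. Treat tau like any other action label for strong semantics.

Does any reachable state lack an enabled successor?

Reachable = {0,2,6}
  0: tau→6  [deg 1]
  2: a→0  [deg 1]
  6: b→2  [deg 1]

Answer: DEADLOCK-FREE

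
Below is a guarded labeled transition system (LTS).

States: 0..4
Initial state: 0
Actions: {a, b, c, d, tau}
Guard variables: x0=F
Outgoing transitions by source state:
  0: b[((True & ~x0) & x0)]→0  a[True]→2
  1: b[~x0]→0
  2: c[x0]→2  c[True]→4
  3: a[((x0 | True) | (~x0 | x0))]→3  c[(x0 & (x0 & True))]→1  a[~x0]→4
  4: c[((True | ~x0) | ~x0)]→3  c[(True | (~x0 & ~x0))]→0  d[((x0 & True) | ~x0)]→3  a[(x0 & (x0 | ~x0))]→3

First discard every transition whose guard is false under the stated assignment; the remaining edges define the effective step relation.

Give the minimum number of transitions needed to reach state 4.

BFS to 4:
  L0 = {0}
  L1 = {2}
  L2 = {4}
depth(4)=2, e.g. a·c

Answer: 2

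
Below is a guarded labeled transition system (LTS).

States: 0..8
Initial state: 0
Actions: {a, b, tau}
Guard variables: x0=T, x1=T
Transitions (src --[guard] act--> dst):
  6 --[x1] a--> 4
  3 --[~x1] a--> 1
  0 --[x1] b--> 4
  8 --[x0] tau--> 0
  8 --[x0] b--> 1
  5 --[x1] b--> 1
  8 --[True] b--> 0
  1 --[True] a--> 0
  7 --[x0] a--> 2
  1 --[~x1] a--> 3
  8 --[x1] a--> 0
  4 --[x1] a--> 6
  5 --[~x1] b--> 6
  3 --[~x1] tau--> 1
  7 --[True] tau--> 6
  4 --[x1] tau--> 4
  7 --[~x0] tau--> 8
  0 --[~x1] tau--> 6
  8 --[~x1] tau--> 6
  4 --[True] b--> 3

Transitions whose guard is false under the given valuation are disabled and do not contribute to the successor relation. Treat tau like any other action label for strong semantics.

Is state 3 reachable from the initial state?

Answer: REACHABLE

Working:
After dropping false guards: 13 live edges.
Layer 0: {0}
Layer 1: {4}  total {0,4}
Layer 2: {3,6}  total {0,3,4,6}
Reach set: {0,3,4,6}
witness 3: b·b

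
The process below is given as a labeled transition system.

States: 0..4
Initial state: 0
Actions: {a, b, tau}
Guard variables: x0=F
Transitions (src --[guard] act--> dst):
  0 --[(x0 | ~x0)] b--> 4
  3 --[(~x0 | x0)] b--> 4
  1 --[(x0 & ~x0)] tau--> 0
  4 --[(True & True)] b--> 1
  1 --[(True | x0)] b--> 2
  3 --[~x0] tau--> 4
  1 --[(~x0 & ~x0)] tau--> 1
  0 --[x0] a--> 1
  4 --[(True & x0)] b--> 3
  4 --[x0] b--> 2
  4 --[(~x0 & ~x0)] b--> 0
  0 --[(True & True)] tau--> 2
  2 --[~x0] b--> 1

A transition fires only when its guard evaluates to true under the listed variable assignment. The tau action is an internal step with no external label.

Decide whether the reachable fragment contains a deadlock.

Answer: DEADLOCK-FREE

Analysis:
Reach set: {0,1,2,4}
  0: b→4  tau→2  [2 exit(s)]
  1: b→2  tau→1  [2 exit(s)]
  2: b→1  [1 exit(s)]
  4: b→0  b→1  [2 exit(s)]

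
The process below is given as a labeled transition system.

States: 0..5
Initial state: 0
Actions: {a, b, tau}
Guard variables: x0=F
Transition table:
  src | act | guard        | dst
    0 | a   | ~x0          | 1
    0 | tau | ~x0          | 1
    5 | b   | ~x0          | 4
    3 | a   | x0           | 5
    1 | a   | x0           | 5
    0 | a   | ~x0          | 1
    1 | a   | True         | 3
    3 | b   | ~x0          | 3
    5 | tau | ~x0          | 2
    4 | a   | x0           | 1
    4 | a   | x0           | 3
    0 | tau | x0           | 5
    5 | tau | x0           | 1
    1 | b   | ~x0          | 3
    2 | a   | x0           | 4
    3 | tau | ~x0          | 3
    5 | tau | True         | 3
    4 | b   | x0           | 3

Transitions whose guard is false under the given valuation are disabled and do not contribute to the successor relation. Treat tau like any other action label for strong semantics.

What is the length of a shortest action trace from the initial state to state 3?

BFS to 3:
  depth 0: {0}
  depth 1: {1}
  depth 2: {3}
first hit 3 at d=2 via a·a

Answer: 2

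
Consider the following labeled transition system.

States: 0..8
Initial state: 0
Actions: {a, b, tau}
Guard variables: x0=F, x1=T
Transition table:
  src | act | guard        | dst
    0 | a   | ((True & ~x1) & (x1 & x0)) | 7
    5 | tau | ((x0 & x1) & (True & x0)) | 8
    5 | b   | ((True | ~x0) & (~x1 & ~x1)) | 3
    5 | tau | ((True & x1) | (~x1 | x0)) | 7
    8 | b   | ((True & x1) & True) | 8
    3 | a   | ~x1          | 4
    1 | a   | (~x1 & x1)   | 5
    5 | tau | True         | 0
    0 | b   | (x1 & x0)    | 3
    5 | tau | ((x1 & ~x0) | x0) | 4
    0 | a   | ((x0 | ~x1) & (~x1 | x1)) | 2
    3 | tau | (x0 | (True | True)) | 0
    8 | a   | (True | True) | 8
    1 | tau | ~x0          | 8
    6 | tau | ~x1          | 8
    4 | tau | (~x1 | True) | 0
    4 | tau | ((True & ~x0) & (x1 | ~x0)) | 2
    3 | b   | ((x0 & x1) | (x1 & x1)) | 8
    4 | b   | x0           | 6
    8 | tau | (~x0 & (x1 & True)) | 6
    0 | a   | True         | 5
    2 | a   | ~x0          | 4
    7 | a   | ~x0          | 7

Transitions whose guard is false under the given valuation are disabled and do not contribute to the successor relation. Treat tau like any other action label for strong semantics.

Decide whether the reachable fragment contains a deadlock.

Reach set: {0,2,4,5,7}
  0: a→5  [1 out]
  2: a→4  [1 out]
  4: tau→0  tau→2  [2 out]
  5: tau→0  tau→4  tau→7  [3 out]
  7: a→7  [1 out]

Answer: DEADLOCK-FREE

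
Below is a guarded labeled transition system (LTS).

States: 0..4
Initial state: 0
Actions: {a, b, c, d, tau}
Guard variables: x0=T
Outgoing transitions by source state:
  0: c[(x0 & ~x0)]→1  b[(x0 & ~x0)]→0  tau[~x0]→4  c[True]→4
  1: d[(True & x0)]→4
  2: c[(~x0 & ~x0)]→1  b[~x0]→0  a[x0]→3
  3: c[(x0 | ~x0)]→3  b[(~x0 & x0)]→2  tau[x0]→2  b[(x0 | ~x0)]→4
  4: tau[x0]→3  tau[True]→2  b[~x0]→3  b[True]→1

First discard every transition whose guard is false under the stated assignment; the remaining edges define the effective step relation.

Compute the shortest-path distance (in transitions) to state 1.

Answer: 2

Trace:
Breadth-first toward 1:
  depth 0: {0}
  depth 1: {4}
  depth 2: {1,2,3}
1 enters at depth 2; path c·b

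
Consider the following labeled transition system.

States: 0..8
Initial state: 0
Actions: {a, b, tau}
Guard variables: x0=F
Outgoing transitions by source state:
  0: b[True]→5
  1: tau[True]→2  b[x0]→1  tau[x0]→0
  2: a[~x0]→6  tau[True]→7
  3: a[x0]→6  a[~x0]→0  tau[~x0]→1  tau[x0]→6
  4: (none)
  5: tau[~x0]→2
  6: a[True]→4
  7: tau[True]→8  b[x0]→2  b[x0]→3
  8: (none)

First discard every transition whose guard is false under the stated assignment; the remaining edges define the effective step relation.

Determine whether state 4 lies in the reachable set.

9 transition(s) survive guard evaluation.
L0 = {0}
L1 = {5}  total {0,5}
L2 = {2}  total {0,2,5}
L3 = {6,7}  total {0,2,5,6,7}
L4 = {4,8}  total {0,2,4,5,6,7,8}
Reachable = {0,2,4,5,6,7,8}
witness 4: b·tau·a·a

Answer: REACHABLE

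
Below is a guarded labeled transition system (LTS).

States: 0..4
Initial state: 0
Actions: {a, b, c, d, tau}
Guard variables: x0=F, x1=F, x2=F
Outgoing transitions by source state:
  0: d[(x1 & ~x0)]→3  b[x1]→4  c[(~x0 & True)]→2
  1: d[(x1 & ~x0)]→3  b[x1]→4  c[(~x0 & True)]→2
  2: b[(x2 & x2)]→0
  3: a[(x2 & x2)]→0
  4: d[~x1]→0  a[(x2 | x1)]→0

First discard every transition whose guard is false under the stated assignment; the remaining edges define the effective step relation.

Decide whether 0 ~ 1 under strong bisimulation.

Compute ~ classes (split until stable):
  π0 = {{0,1,2,3,4}}
  π1 = {{0,1},{2,3},{4}}
stable after 2 split(s): 3 block(s)
[0]={0,1}  [1]={0,1}

Answer: BISIMILAR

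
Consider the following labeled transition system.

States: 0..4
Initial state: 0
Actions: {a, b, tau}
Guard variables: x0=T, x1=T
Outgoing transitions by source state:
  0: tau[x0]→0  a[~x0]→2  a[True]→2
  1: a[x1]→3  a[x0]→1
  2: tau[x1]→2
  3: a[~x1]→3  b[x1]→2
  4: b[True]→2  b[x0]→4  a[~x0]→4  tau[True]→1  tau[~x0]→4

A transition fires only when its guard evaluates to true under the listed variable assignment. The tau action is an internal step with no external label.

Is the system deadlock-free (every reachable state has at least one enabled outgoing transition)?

R = {0,2}
  0: a→2  tau→0  [2 out]
  2: tau→2  [1 out]

Answer: DEADLOCK-FREE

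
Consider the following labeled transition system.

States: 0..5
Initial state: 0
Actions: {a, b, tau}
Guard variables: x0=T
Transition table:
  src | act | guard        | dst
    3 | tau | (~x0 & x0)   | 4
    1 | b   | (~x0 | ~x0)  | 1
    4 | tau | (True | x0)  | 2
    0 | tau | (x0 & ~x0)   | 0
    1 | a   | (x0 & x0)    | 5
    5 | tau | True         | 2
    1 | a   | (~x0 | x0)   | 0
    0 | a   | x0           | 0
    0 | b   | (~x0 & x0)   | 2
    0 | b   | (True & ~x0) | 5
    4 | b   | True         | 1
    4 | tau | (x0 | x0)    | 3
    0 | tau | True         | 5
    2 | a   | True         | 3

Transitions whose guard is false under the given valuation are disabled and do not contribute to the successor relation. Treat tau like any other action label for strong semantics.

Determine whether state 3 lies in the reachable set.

Answer: REACHABLE

Analysis:
9 transition(s) survive guard evaluation.
Layer 0: {0}
Layer 1: {5}  now seen {0,5}
Layer 2: {2}  now seen {0,2,5}
Layer 3: {3}  now seen {0,2,3,5}
R = {0,2,3,5}
Path to 3: tau·tau·a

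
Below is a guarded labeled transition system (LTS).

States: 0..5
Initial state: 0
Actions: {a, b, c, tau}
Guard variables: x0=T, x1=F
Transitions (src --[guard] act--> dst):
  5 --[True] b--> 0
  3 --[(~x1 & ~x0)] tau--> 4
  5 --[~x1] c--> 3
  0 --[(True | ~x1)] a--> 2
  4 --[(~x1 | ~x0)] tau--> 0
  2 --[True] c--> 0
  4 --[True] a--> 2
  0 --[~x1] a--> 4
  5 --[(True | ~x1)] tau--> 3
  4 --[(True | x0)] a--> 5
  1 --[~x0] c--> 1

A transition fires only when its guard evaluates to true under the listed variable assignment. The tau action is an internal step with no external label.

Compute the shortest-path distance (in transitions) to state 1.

BFS to 1:
  Layer 0: {0}
  Layer 1: {2,4}
  Layer 2: {5}
  Layer 3: {3}
1 never appears.

Answer: UNREACHABLE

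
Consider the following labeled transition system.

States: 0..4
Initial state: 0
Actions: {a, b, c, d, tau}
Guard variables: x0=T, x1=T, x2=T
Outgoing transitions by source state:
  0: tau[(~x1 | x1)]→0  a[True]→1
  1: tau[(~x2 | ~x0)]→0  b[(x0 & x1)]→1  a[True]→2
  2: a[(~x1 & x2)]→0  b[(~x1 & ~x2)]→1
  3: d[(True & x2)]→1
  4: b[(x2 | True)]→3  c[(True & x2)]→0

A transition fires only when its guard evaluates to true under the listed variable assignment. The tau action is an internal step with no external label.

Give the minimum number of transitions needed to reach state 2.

Answer: 2

Trace:
BFS to 2:
  L0 = {0}
  L1 = {1}
  L2 = {2}
first hit 2 at d=2 via a·a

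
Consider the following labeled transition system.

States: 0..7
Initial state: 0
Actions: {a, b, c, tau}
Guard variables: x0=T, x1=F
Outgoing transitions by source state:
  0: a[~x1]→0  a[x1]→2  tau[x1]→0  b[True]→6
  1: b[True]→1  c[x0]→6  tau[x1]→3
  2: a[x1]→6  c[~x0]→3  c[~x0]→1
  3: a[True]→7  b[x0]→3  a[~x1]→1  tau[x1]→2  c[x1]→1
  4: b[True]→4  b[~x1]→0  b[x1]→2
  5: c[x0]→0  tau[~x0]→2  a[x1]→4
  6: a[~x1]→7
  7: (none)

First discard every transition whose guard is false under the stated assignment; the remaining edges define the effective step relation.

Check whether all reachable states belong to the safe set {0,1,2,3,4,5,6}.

Allowed set {0,1,2,3,4,5,6}
Reachable = {0,6,7}
  0: ✓
  6: ✓
  7: VIOLATES
counterexample path to 7: b·a

Answer: INVARIANT VIOLATED at state 7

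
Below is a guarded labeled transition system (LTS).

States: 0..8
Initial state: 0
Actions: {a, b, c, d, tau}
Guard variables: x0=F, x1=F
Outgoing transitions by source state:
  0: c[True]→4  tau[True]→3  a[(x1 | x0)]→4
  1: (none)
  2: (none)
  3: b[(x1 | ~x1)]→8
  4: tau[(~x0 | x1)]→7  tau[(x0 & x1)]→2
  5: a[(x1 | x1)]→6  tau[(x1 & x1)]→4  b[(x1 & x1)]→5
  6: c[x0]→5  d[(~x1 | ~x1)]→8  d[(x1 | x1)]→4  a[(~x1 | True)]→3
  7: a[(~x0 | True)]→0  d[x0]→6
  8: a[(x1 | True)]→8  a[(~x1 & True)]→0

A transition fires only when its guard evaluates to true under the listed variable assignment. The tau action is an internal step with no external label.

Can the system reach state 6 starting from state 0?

Answer: UNREACHABLE

Trace:
After dropping false guards: 9 live edges.
Layer 0: {0}
Layer 1: {3,4}  total {0,3,4}
Layer 2: {7,8}  total {0,3,4,7,8}
Reach set: {0,3,4,7,8}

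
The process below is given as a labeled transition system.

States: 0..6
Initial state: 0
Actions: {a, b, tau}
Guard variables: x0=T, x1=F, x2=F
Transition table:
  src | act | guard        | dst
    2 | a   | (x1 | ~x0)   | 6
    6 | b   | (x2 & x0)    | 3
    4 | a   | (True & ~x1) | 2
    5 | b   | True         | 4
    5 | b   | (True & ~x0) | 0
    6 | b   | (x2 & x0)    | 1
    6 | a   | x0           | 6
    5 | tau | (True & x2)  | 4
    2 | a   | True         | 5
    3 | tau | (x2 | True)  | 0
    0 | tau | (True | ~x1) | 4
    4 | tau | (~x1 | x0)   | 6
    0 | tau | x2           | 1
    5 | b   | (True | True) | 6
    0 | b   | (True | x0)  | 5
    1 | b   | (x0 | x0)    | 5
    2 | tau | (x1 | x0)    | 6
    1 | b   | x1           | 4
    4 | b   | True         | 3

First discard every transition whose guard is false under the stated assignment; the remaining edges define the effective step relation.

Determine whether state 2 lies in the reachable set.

Answer: REACHABLE

Trace:
Guard filter leaves 12 enabled edge(s).
Layer 0: {0}
Layer 1: {4,5}  total {0,4,5}
Layer 2: {2,3,6}  total {0,2,3,4,5,6}
R = {0,2,3,4,5,6}
witness 2: tau·a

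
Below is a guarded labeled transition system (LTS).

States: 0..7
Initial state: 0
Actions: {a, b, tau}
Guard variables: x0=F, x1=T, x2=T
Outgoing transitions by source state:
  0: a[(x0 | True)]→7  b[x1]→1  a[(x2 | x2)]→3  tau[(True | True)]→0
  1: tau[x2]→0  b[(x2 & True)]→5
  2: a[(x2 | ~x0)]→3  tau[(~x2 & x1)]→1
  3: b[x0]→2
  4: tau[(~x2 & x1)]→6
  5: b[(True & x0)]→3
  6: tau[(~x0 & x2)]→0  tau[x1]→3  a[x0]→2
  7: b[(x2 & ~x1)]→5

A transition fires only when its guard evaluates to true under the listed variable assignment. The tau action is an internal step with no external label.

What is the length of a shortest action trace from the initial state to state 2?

BFS to 2:
  Layer 0: {0}
  Layer 1: {1,3,7}
  Layer 2: {5}
2 never appears.

Answer: UNREACHABLE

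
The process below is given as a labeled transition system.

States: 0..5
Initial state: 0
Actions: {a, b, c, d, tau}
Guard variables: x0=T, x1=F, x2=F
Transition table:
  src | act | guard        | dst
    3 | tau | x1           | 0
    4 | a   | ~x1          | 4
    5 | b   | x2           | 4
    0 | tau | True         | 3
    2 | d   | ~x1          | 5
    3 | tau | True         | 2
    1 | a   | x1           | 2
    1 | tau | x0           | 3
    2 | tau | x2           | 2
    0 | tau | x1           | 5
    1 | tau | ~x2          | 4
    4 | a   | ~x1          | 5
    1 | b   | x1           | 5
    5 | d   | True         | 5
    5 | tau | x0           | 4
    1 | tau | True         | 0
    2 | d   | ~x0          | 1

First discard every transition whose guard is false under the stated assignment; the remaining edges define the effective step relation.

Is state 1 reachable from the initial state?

Answer: UNREACHABLE

Working:
10 transition(s) survive guard evaluation.
depth 0: {0}
depth 1: {3}  total {0,3}
depth 2: {2}  total {0,2,3}
depth 3: {5}  total {0,2,3,5}
depth 4: {4}  total {0,2,3,4,5}
Reach set: {0,2,3,4,5}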